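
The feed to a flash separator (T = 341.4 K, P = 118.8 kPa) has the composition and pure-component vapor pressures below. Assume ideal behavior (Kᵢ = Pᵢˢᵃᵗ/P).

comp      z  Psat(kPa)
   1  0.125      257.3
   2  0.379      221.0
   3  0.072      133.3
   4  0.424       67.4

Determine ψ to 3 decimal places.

Raoult's law: Kᵢ = Pᵢˢᵃᵗ/P = Pᵢˢᵃᵗ/118.8.
  K_1 = 257.3/118.8 = 2.16582, K_2 = 221.0/118.8 = 1.86027, K_3 = 133.3/118.8 = 1.12205, K_4 = 67.4/118.8 = 0.56734
Let ψ = V/F and solve Σ zᵢ(Kᵢ−1)/(1+ψ(Kᵢ−1)) = 0.
Feasibility: ΣzᵢKᵢ = 1.297, Σzᵢ/Kᵢ = 1.073 — both > 1, two phases present.
Iterate (Newton) starting at ψ = 0.42:
  ψ = 0.420: g = 0.1215, g' = -0.347 → ψ = 0.770
  ψ = 0.770: g = 0.0059, g' = -0.328 → ψ = 0.788
Converged at ψ = 0.788.

ψ = 0.788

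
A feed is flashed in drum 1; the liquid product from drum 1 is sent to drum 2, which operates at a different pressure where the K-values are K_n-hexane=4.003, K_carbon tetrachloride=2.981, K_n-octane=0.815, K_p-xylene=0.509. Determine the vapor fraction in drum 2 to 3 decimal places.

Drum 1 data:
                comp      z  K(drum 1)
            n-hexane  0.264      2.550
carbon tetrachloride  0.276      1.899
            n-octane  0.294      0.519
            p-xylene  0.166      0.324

Drum 1:
Rachford–Rice: g(ψ₁) = Σ zᵢ(Kᵢ−1)/(1+ψ₁(Kᵢ−1)) = 0.
Check two-phase: ΣzᵢKᵢ = 1.404 > 1 and Σzᵢ/Kᵢ = 1.328 > 1, so g(0) = 0.404 > 0 and g(1) = -0.328 < 0.
Iterate (Newton) starting at ψ₁ = 0.5:
  ψ₁ = 0.500: g = 0.0460, g' = -0.598 → ψ₁ = 0.577
  ψ₁ = 0.577: g = -0.0003, g' = -0.608 → ψ₁ = 0.576
Converged at ψ₁ = 0.576.
Drum-1 compositions:
  n-hexane: x = 0.139, y = 0.356
  carbon tetrachloride: x = 0.182, y = 0.345
  n-octane: x = 0.407, y = 0.211
  p-xylene: x = 0.272, y = 0.088
Drum-2 feed = drum-1 liquid: z₂ = (0.1394, 0.1818, 0.4068, 0.2720).
Drum 2:
Rachford–Rice: g(ψ₂) = Σ zᵢ(Kᵢ−1)/(1+ψ₂(Kᵢ−1)) = 0.
Feasibility: ΣzᵢKᵢ = 1.570, Σzᵢ/Kᵢ = 1.129 — both > 1, two phases present.
Newton iteration, ψ₂⁰ = 0.5:
  ψ₂ = 0.500: g = 0.0884, g' = -0.513 → ψ₂ = 0.672
  ψ₂ = 0.672: g = 0.0079, g' = -0.433 → ψ₂ = 0.690
Converged at ψ₂ = 0.690.
  n-hexane: x = 0.045, y = 0.182
  carbon tetrachloride: x = 0.077, y = 0.229
  n-octane: x = 0.466, y = 0.380
  p-xylene: x = 0.411, y = 0.209

V/F (drum 2) = 0.690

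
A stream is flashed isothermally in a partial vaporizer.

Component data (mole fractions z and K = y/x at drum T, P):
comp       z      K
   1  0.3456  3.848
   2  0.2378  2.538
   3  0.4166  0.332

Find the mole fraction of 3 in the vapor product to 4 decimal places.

Rachford–Rice: g(V/F) = Σ zᵢ(Kᵢ−1)/(1+V/F(Kᵢ−1)) = 0.
Check two-phase: ΣzᵢKᵢ = 2.0717 > 1 and Σzᵢ/Kᵢ = 1.4383 > 1, so g(0) = 1.0717 > 0 and g(1) = -0.4383 < 0.
Newton–Raphson from V/F = 0.5:
  V/F = 0.5000: g = 0.19495, g' = -1.0759 → V/F = 0.6812
  V/F = 0.6812: g = 0.00274, g' = -1.0844 → V/F = 0.6837
Converged at V/F = 0.6837.
Compositions from xᵢ = zᵢ/(1+V/F(Kᵢ−1)), yᵢ = Kᵢxᵢ:
  1: x = 0.1173, y = 0.4512
  2: x = 0.1159, y = 0.2942
  3: x = 0.7668, y = 0.2546

y_3 = 0.2546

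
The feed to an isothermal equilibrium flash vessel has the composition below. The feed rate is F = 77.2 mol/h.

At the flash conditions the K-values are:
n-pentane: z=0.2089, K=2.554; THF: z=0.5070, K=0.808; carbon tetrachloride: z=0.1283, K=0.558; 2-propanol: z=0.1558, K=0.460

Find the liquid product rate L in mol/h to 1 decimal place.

L = 63.7 mol/h

Let ψ = V/F and solve Σ zᵢ(Kᵢ−1)/(1+ψ(Kᵢ−1)) = 0.
g(0) = ΣzᵢKᵢ − 1 = 0.0864 and g(1) = 1 − Σzᵢ/Kᵢ = -0.2779, so a root lies in (0, 1).
Newton iteration, ψ⁰ = 0.5:
  ψ = 0.5000: g = -0.11304, g' = -0.3092 → ψ = 0.1344
  ψ = 0.1344: g = 0.01762, g' = -0.4461 → ψ = 0.1739
  ψ = 0.1739: g = 0.00058, g' = -0.4174 → ψ = 0.1753
Converged at ψ = 0.1753.
Then V = ψ·F = 0.1753·77.2 = 13.5 mol/h and L = F − V = 63.7 mol/h.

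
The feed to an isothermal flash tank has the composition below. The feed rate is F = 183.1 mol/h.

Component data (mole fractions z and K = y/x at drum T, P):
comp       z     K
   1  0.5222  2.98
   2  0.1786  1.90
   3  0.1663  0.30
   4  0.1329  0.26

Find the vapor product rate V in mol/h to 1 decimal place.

V = 144.6 mol/h

Let ψ = V/F and solve Σ zᵢ(Kᵢ−1)/(1+ψ(Kᵢ−1)) = 0.
Feasibility: ΣzᵢKᵢ = 1.9799, Σzᵢ/Kᵢ = 1.3347 — both > 1, two phases present.
Iterate (Newton) starting at ψ = 0.5:
  ψ = 0.5000: g = 0.29523, g' = -0.9620 → ψ = 0.8069
  ψ = 0.8069: g = -0.02045, g' = -1.2306 → ψ = 0.7903
  ψ = 0.7903: g = -0.00034, g' = -1.1910 → ψ = 0.7900
Converged at ψ = 0.7900.
Then V = ψ·F = 0.7900·183.1 = 144.6 mol/h and L = F − V = 38.5 mol/h.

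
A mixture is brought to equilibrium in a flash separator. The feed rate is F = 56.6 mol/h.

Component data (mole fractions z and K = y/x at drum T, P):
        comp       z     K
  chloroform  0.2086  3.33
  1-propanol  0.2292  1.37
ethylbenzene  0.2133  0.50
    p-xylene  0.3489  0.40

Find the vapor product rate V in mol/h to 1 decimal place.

V = 15.5 mol/h

Material balance + equilibrium reduce to Σ zᵢ(Kᵢ−1)/(1+ψ(Kᵢ−1)) = 0.
Feasibility: ΣzᵢKᵢ = 1.2549, Σzᵢ/Kᵢ = 1.5288 — both > 1, two phases present.
Newton iteration, ψ⁰ = 0.34:
  ψ = 0.3400: g = -0.04496, g' = -0.6530 → ψ = 0.2711
  ψ = 0.2711: g = 0.00154, g' = -0.7017 → ψ = 0.2733
Converged at ψ = 0.2733.
Then V = ψ·F = 0.2733·56.6 = 15.5 mol/h and L = F − V = 41.1 mol/h.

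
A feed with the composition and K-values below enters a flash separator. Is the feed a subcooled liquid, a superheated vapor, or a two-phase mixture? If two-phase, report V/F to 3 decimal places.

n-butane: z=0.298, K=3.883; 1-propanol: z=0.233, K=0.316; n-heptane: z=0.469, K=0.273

ΣzᵢKᵢ = 1.359; Σzᵢ/Kᵢ = 2.532.
Both exceed 1, so a two-phase solution exists.
Let ψ = V/F and solve Σ zᵢ(Kᵢ−1)/(1+ψ(Kᵢ−1)) = 0.
Iterate (Newton) starting at ψ = 0.5:
  ψ = 0.500: g = -0.4260, g' = -1.279 → ψ = 0.167
  ψ = 0.167: g = 0.0120, g' = -1.589 → ψ = 0.175
Converged at ψ = 0.175.

two-phase, V/F = 0.175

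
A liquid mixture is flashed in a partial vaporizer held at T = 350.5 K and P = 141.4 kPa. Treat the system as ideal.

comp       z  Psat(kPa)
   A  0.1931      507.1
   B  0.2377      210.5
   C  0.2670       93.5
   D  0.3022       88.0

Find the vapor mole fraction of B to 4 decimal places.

y_B = 0.2664

Raoult's law: Kᵢ = Pᵢˢᵃᵗ/P = Pᵢˢᵃᵗ/141.4.
  K_A = 507.1/141.4 = 3.586280, K_B = 210.5/141.4 = 1.488685, K_C = 93.5/141.4 = 0.661245, K_D = 88.0/141.4 = 0.622348
Material balance + equilibrium reduce to Σ zᵢ(Kᵢ−1)/(1+V/F(Kᵢ−1)) = 0.
Feasibility: ΣzᵢKᵢ = 1.4110, Σzᵢ/Kᵢ = 1.1029 — both > 1, two phases present.
Newton–Raphson from V/F = 0.5:
  V/F = 0.5000: g = 0.06155, g' = -0.3922 → V/F = 0.6569
  V/F = 0.6569: g = 0.00484, g' = -0.3368 → V/F = 0.6713
  V/F = 0.6713: g = 0.00002, g' = -0.3334 → V/F = 0.6714
Converged at V/F = 0.6714.
Compositions from xᵢ = zᵢ/(1+V/F(Kᵢ−1)), yᵢ = Kᵢxᵢ:
  A: x = 0.0706, y = 0.2531
  B: x = 0.1790, y = 0.2664
  C: x = 0.3456, y = 0.2285
  D: x = 0.4049, y = 0.2520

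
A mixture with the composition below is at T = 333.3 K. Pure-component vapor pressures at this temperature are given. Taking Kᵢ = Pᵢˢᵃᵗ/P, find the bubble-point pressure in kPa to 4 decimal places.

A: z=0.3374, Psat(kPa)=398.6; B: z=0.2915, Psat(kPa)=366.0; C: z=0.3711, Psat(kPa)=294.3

Pbub = 350.3914 kPa

At the bubble point ψ → 0, so ΣzᵢKᵢ = 1 with Kᵢ = Pᵢˢᵃᵗ/P ⇒ P = ΣzᵢPᵢˢᵃᵗ.
P = 0.3374·398.6 + 0.2915·366.0 + 0.3711·294.3 = 350.3914 kPa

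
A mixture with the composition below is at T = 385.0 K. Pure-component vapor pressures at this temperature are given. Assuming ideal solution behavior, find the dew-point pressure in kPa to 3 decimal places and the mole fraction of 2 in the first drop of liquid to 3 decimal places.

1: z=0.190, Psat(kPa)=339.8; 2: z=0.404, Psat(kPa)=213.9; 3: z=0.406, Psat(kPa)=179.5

Pdew = 212.327 kPa, x_2 = 0.401

At the dew point ψ → 1, so Σzᵢ/Kᵢ = 1 with Kᵢ = Pᵢˢᵃᵗ/P ⇒ 1/P = Σzᵢ/Pᵢˢᵃᵗ.
1/P = 0.190/339.8 + 0.404/213.9 + 0.406/179.5 = 0.004710 ⇒ P = 212.327 kPa
xᵢ = zᵢP/Pᵢˢᵃᵗ ⇒ x_2 = 0.404·212.327/213.9 = 0.401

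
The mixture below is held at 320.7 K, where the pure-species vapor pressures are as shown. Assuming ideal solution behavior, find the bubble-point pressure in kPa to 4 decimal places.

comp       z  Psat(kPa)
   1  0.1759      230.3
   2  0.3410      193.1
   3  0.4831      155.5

Pbub = 181.4789 kPa

At the bubble point ψ → 0, so ΣzᵢKᵢ = 1 with Kᵢ = Pᵢˢᵃᵗ/P ⇒ P = ΣzᵢPᵢˢᵃᵗ.
P = 0.1759·230.3 + 0.3410·193.1 + 0.4831·155.5 = 181.4789 kPa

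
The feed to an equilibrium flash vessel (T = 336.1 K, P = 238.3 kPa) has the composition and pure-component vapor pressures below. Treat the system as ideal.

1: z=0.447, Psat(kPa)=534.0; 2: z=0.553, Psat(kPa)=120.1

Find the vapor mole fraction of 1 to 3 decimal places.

Raoult's law: Kᵢ = Pᵢˢᵃᵗ/P = Pᵢˢᵃᵗ/238.3.
  K_1 = 534.0/238.3 = 2.24087, K_2 = 120.1/238.3 = 0.50399
Material balance + equilibrium reduce to Σ zᵢ(Kᵢ−1)/(1+ψ(Kᵢ−1)) = 0.
Feasibility: ΣzᵢKᵢ = 1.280, Σzᵢ/Kᵢ = 1.297 — both > 1, two phases present.
Binary case is linear: z₁(K₁−1)(1+ψ(K₂−1)) + z₂(K₂−1)(1+ψ(K₁−1)) = 0
⇒ ψ = [z₁(K₁−1)+z₂(K₂−1)] / [−(K₁−1)(K₂−1)] = 0.2804/0.6155 = 0.456
Compositions from xᵢ = zᵢ/(1+ψ(Kᵢ−1)), yᵢ = Kᵢxᵢ:
  1: x = 0.286, y = 0.640
  2: x = 0.714, y = 0.360

y_1 = 0.640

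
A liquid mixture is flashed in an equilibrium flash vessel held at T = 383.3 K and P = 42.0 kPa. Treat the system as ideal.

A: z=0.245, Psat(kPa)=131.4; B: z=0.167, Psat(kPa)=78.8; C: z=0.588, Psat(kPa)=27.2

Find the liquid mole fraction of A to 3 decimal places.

Raoult's law: Kᵢ = Pᵢˢᵃᵗ/P = Pᵢˢᵃᵗ/42.0.
  K_A = 131.4/42.0 = 3.12857, K_B = 78.8/42.0 = 1.87619, K_C = 27.2/42.0 = 0.64762
Let ψ = V/F and solve Σ zᵢ(Kᵢ−1)/(1+ψ(Kᵢ−1)) = 0.
Feasibility: ΣzᵢKᵢ = 1.461, Σzᵢ/Kᵢ = 1.075 — both > 1, two phases present.
Newton–Raphson from ψ = 0.36:
  ψ = 0.360: g = 0.1692, g' = -0.526 → ψ = 0.682
  ψ = 0.682: g = 0.0316, g' = -0.361 → ψ = 0.769
  ψ = 0.769: g = 0.0009, g' = -0.343 → ψ = 0.772
Converged at ψ = 0.772.
Compositions from xᵢ = zᵢ/(1+ψ(Kᵢ−1)), yᵢ = Kᵢxᵢ:
  A: x = 0.093, y = 0.290
  B: x = 0.100, y = 0.187
  C: x = 0.808, y = 0.523

x_A = 0.093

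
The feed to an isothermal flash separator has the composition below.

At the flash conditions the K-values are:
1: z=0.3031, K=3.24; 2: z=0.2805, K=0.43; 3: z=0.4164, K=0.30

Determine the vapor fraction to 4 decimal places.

ψ = 0.1564

Material balance + equilibrium reduce to Σ zᵢ(Kᵢ−1)/(1+ψ(Kᵢ−1)) = 0.
Feasibility: ΣzᵢKᵢ = 1.2276, Σzᵢ/Kᵢ = 2.1339 — both > 1, two phases present.
Newton–Raphson from ψ = 0.41:
  ψ = 0.4100: g = -0.26354, g' = -0.9698 → ψ = 0.1382
  ψ = 0.1382: g = 0.02213, g' = -1.2441 → ψ = 0.1560
  ψ = 0.1560: g = 0.00038, g' = -1.2020 → ψ = 0.1564
Converged at ψ = 0.1564.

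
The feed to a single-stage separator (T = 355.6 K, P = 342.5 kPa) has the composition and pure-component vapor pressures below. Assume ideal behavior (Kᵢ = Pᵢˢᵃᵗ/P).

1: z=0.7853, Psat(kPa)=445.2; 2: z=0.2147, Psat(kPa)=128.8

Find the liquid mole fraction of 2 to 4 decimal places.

x_2 = 0.3246

Raoult's law: Kᵢ = Pᵢˢᵃᵗ/P = Pᵢˢᵃᵗ/342.5.
  K_1 = 445.2/342.5 = 1.299854, K_2 = 128.8/342.5 = 0.376058
Binary case is linear: z₁(K₁−1)(1+ψ(K₂−1)) + z₂(K₂−1)(1+ψ(K₁−1)) = 0
⇒ ψ = [z₁(K₁−1)+z₂(K₂−1)] / [−(K₁−1)(K₂−1)] = 0.10152/0.18709 = 0.5426
Compositions from xᵢ = zᵢ/(1+ψ(Kᵢ−1)), yᵢ = Kᵢxᵢ:
  1: x = 0.6754, y = 0.8779
  2: x = 0.3246, y = 0.1221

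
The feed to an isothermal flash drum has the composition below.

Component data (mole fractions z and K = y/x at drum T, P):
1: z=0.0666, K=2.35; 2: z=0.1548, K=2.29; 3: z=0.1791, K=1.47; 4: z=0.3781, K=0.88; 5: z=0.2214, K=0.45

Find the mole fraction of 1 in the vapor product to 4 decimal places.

y_1 = 0.0871

Material balance + equilibrium reduce to Σ zᵢ(Kᵢ−1)/(1+V/F(Kᵢ−1)) = 0.
g(0) = ΣzᵢKᵢ − 1 = 0.2066 and g(1) = 1 − Σzᵢ/Kᵢ = -0.1394, so a root lies in (0, 1).
Iterate (Newton) starting at V/F = 0.5:
  V/F = 0.5000: g = 0.02700, g' = -0.2980 → V/F = 0.5906
  V/F = 0.5906: g = 0.00006, g' = -0.2980 → V/F = 0.5908
Converged at V/F = 0.5908.
Compositions from xᵢ = zᵢ/(1+V/F(Kᵢ−1)), yᵢ = Kᵢxᵢ:
  1: x = 0.0370, y = 0.0871
  2: x = 0.0878, y = 0.2012
  3: x = 0.1402, y = 0.2061
  4: x = 0.4070, y = 0.3581
  5: x = 0.3280, y = 0.1476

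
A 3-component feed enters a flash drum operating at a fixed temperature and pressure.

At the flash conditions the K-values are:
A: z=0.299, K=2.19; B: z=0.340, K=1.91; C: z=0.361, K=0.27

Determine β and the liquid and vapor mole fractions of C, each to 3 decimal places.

β = 0.526, x_C = 0.586, y_C = 0.158

Material balance + equilibrium reduce to Σ zᵢ(Kᵢ−1)/(1+β(Kᵢ−1)) = 0.
g(0) = ΣzᵢKᵢ − 1 = 0.402 and g(1) = 1 − Σzᵢ/Kᵢ = -0.652, so a root lies in (0, 1).
Newton iteration, β⁰ = 0.41:
  β = 0.410: g = 0.0884, g' = -0.732 → β = 0.531
  β = 0.531: g = -0.0034, g' = -0.800 → β = 0.526
Converged at β = 0.526.
Compositions from xᵢ = zᵢ/(1+β(Kᵢ−1)), yᵢ = Kᵢxᵢ:
  A: x = 0.184, y = 0.403
  B: x = 0.230, y = 0.439
  C: x = 0.586, y = 0.158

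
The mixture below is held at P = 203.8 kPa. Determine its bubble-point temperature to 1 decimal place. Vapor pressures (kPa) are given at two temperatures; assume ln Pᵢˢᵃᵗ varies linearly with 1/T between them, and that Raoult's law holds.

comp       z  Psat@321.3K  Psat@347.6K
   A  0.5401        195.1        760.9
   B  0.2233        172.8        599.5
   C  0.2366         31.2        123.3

T = 326.8 K

Bubble-point temperature: ΣzᵢPᵢˢᵃᵗ(T) = P. Interpolate ln Pᵢˢᵃᵗ = aᵢ + bᵢ/T.
  T = 321.3 K: ΣzᵢPᵢˢᵃᵗ = 151.34 kPa
  T = 347.6 K: ΣzᵢPᵢˢᵃᵗ = 574.00 kPa
  T = 334.5 K: ΣzᵢPᵢˢᵃᵗ = 303.23 kPa
  T = 327.9 K: ΣzᵢPᵢˢᵃᵗ = 215.71 kPa
  T = 324.6 K: ΣzᵢPᵢˢᵃᵗ = 181.00 kPa
  T = 326.2 K: ΣzᵢPᵢˢᵃᵗ = 197.16 kPa
Interpolating between 326.2 K and 327.9 K gives T ≈ 326.8 K.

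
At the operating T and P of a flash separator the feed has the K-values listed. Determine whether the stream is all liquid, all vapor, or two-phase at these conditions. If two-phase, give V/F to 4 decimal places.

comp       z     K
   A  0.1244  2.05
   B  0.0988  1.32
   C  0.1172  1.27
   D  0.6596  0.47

ΣzᵢKᵢ = 0.8443; Σzᵢ/Kᵢ = 1.6312.
Since ΣzᵢKᵢ < 1 the mixture is below its bubble point — single liquid phase.

all liquid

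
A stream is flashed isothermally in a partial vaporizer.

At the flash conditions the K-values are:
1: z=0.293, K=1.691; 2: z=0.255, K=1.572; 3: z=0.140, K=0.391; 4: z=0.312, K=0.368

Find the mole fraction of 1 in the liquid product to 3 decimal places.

x_1 = 0.263

Rachford–Rice: g(ψ) = Σ zᵢ(Kᵢ−1)/(1+ψ(Kᵢ−1)) = 0.
g(0) = ΣzᵢKᵢ − 1 = 0.066 and g(1) = 1 − Σzᵢ/Kᵢ = -0.541, so a root lies in (0, 1).
Newton iteration, ψ⁰ = 0.5:
  ψ = 0.500: g = -0.1470, g' = -0.501 → ψ = 0.207
  ψ = 0.207: g = -0.0168, g' = -0.407 → ψ = 0.166
  ψ = 0.166: g = -0.0001, g' = -0.402 → ψ = 0.165
Converged at ψ = 0.165.
Compositions from xᵢ = zᵢ/(1+ψ(Kᵢ−1)), yᵢ = Kᵢxᵢ:
  1: x = 0.263, y = 0.445
  2: x = 0.233, y = 0.366
  3: x = 0.156, y = 0.061
  4: x = 0.348, y = 0.128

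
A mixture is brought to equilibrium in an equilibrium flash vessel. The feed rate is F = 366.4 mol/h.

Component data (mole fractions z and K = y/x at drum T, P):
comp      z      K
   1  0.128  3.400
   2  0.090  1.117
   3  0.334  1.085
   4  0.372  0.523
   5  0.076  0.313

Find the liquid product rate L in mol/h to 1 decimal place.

L = 301.1 mol/h

Material balance + equilibrium reduce to Σ zᵢ(Kᵢ−1)/(1+V/F(Kᵢ−1)) = 0.
Feasibility: ΣzᵢKᵢ = 1.116, Σzᵢ/Kᵢ = 1.380 — both > 1, two phases present.
Newton iteration, V/F⁰ = 0.66:
  V/F = 0.660: g = -0.1990, g' = -0.414 → V/F = 0.179
  V/F = 0.179: g = -0.0006, g' = -0.512 → V/F = 0.178
Converged at V/F = 0.178.
Then V = V/F·F = 0.1783·366.4 = 65.3 mol/h and L = F − V = 301.1 mol/h.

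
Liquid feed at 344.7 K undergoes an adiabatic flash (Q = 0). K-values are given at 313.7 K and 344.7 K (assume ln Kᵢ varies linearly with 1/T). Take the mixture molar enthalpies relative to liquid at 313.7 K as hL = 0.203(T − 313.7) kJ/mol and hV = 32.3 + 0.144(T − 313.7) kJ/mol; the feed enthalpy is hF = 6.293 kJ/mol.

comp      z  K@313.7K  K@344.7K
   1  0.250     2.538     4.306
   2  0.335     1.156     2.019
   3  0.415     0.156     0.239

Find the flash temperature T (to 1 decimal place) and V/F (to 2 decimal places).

T = 317.2 K, V/F = 0.17

Adiabatic flash: solve Rachford–Rice at each trial T, then check hF = ψ·hV(T) + (1−ψ)·hL(T).
  T = 313.7 K: K = (2.538, 1.156, 0.156), RR gives ψ = 0.103, H_out = 3.317 kJ/mol
  T = 344.7 K: K = (4.306, 2.019, 0.239), RR gives ψ = 0.524, H_out = 22.253 kJ/mol
  T = 329.2 K: K = (3.347, 1.548, 0.195), RR gives ψ = 0.361, H_out = 14.476 kJ/mol
  T = 321.4 K: K = (2.922, 1.341, 0.175), RR gives ψ = 0.248, H_out = 9.466 kJ/mol
  T = 317.5 K: K = (2.723, 1.245, 0.165), RR gives ψ = 0.180, H_out = 6.532 kJ/mol
  T = 315.6 K: K = (2.629, 1.200, 0.161), RR gives ψ = 0.143, H_out = 4.973 kJ/mol
Linear interpolation between T = 315.6 (H_out = 4.973) and T = 317.5 (H_out = 6.532) on hF = 6.293 gives T ≈ 317.2 K, at which ψ = 0.17.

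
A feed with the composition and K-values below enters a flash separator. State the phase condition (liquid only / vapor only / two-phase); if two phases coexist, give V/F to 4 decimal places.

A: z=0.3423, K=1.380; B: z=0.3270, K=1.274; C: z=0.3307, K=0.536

ΣzᵢKᵢ = 1.0662; Σzᵢ/Kᵢ = 1.1217.
Both exceed 1, so a two-phase solution exists.
Let ψ = V/F and solve Σ zᵢ(Kᵢ−1)/(1+ψ(Kᵢ−1)) = 0.
Newton iteration, ψ⁰ = 0.5:
  ψ = 0.5000: g = -0.01169, g' = -0.1746 → ψ = 0.4330
  ψ = 0.4330: g = -0.00024, g' = -0.1676 → ψ = 0.4316
Converged at ψ = 0.4316.

two-phase, V/F = 0.4316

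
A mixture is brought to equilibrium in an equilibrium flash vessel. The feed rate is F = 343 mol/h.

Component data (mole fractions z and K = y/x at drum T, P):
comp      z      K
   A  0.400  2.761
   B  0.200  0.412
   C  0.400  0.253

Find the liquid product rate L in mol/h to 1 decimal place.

L = 262.6 mol/h

Iterate (Newton) starting at V/F = 0.5:
  V/F = 0.500: g = -0.2689, g' = -1.058 → V/F = 0.246
  V/F = 0.246: g = -0.0119, g' = -1.034 → V/F = 0.234
Converged at V/F = 0.234.
Then V = V/F·F = 0.2344·343 = 80.4 mol/h and L = F − V = 262.6 mol/h.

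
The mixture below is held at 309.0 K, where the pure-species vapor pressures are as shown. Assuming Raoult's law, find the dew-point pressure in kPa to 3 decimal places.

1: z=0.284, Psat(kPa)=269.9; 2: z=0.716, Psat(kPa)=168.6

Pdew = 188.716 kPa

At the dew point ψ → 1, so Σzᵢ/Kᵢ = 1 with Kᵢ = Pᵢˢᵃᵗ/P ⇒ 1/P = Σzᵢ/Pᵢˢᵃᵗ.
1/P = 0.284/269.9 + 0.716/168.6 = 0.005299 ⇒ P = 188.716 kPa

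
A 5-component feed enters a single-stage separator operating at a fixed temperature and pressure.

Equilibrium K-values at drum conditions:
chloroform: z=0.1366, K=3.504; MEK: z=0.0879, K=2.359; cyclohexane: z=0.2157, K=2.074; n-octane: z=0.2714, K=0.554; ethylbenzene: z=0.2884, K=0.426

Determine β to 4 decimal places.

Let β = V/F and solve Σ zᵢ(Kᵢ−1)/(1+β(Kᵢ−1)) = 0.
Feasibility: ΣzᵢKᵢ = 1.4066, Σzᵢ/Kᵢ = 1.3471 — both > 1, two phases present.
Iterate (Newton) starting at β = 0.5:
  β = 0.5000: g = -0.01423, g' = -0.6081 → β = 0.4766
  β = 0.4766: g = 0.00006, g' = -0.6138 → β = 0.4767
Converged at β = 0.4767.

β = 0.4767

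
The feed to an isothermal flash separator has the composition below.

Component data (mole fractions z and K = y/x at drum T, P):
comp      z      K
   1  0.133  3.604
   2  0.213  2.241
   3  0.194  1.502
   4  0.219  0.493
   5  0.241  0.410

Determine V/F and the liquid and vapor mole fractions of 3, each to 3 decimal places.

Rachford–Rice: g(V/F) = Σ zᵢ(Kᵢ−1)/(1+V/F(Kᵢ−1)) = 0.
Feasibility: ΣzᵢKᵢ = 1.455, Σzᵢ/Kᵢ = 1.293 — both > 1, two phases present.
Newton iteration, V/F⁰ = 0.5:
  V/F = 0.500: g = 0.0410, g' = -0.596 → V/F = 0.569
Converged at V/F = 0.569.
Compositions from xᵢ = zᵢ/(1+V/F(Kᵢ−1)), yᵢ = Kᵢxᵢ:
  1: x = 0.054, y = 0.193
  2: x = 0.125, y = 0.280
  3: x = 0.151, y = 0.227
  4: x = 0.308, y = 0.152
  5: x = 0.363, y = 0.149

V/F = 0.569, x_3 = 0.151, y_3 = 0.227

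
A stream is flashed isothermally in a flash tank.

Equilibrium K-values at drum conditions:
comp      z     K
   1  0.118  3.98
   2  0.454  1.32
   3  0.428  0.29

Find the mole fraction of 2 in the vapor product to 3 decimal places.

y_2 = 0.563

Material balance + equilibrium reduce to Σ zᵢ(Kᵢ−1)/(1+ψ(Kᵢ−1)) = 0.
Feasibility: ΣzᵢKᵢ = 1.193, Σzᵢ/Kᵢ = 1.849 — both > 1, two phases present.
Iterate (Newton) starting at ψ = 0.5:
  ψ = 0.500: g = -0.2047, g' = -0.722 → ψ = 0.217
  ψ = 0.217: g = -0.0095, g' = -0.729 → ψ = 0.204
Converged at ψ = 0.204.
Compositions from xᵢ = zᵢ/(1+ψ(Kᵢ−1)), yᵢ = Kᵢxᵢ:
  1: x = 0.073, y = 0.292
  2: x = 0.426, y = 0.563
  3: x = 0.500, y = 0.145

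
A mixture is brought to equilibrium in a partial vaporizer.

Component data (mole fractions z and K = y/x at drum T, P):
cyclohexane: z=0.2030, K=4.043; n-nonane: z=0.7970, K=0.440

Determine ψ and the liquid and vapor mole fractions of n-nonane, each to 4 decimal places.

ψ = 0.1006, x_n-nonane = 0.8446, y_n-nonane = 0.3716

Binary case is linear: z₁(K₁−1)(1+ψ(K₂−1)) + z₂(K₂−1)(1+ψ(K₁−1)) = 0
⇒ ψ = [z₁(K₁−1)+z₂(K₂−1)] / [−(K₁−1)(K₂−1)] = 0.17141/1.70408 = 0.1006
Compositions from xᵢ = zᵢ/(1+ψ(Kᵢ−1)), yᵢ = Kᵢxᵢ:
  cyclohexane: x = 0.1554, y = 0.6284
  n-nonane: x = 0.8446, y = 0.3716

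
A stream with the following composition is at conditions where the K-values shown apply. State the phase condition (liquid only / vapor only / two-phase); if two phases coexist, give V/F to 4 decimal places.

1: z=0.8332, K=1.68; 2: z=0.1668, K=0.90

ΣzᵢKᵢ = 1.5499; Σzᵢ/Kᵢ = 0.6813.
Since Σzᵢ/Kᵢ < 1 the mixture is above its dew point — single vapor phase.

vapor only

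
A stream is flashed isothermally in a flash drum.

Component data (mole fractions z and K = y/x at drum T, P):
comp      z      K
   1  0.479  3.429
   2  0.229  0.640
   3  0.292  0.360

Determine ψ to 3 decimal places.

ψ = 0.678

Let ψ = V/F and solve Σ zᵢ(Kᵢ−1)/(1+ψ(Kᵢ−1)) = 0.
Check two-phase: ΣzᵢKᵢ = 1.894 > 1 and Σzᵢ/Kᵢ = 1.309 > 1, so g(0) = 0.894 > 0 and g(1) = -0.309 < 0.
Newton iteration, ψ⁰ = 0.5:
  ψ = 0.500: g = 0.1500, g' = -0.879 → ψ = 0.671
  ψ = 0.671: g = 0.0065, g' = -0.828 → ψ = 0.678
Converged at ψ = 0.678.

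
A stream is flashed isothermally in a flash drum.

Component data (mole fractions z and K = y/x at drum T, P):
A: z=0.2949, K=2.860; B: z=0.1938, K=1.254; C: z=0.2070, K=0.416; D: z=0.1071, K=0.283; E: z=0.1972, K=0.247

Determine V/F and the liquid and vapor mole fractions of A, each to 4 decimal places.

V/F = 0.2532, x_A = 0.2005, y_A = 0.5734

Rachford–Rice: g(V/F) = Σ zᵢ(Kᵢ−1)/(1+V/F(Kᵢ−1)) = 0.
g(0) = ΣzᵢKᵢ − 1 = 0.2516 and g(1) = 1 − Σzᵢ/Kᵢ = -0.9321, so a root lies in (0, 1).
Iterate (Newton) starting at V/F = 0.3:
  V/F = 0.3000: g = -0.03842, g' = -0.8108 → V/F = 0.2526
  V/F = 0.2526: g = 0.00048, g' = -0.8330 → V/F = 0.2532
Converged at V/F = 0.2532.
Compositions from xᵢ = zᵢ/(1+V/F(Kᵢ−1)), yᵢ = Kᵢxᵢ:
  A: x = 0.2005, y = 0.5734
  B: x = 0.1821, y = 0.2283
  C: x = 0.2429, y = 0.1011
  D: x = 0.1309, y = 0.0370
  E: x = 0.2437, y = 0.0602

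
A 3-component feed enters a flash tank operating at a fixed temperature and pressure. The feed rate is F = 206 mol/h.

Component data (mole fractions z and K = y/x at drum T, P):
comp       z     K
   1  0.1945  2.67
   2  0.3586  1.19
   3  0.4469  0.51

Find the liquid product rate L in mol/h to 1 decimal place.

L = 131.4 mol/h

Rachford–Rice: g(ψ) = Σ zᵢ(Kᵢ−1)/(1+ψ(Kᵢ−1)) = 0.
Check two-phase: ΣzᵢKᵢ = 1.1740 > 1 and Σzᵢ/Kᵢ = 1.2505 > 1, so g(0) = 0.1740 > 0 and g(1) = -0.2505 < 0.
Newton iteration, ψ⁰ = 0.36:
  ψ = 0.3600: g = 0.00075, g' = -0.3811 → ψ = 0.3620
Converged at ψ = 0.3620.
Then V = ψ·F = 0.3620·206 = 74.6 mol/h and L = F − V = 131.4 mol/h.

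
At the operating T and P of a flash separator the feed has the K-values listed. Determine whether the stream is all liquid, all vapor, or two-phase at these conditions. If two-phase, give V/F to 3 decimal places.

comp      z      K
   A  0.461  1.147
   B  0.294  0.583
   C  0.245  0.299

ΣzᵢKᵢ = 0.773; Σzᵢ/Kᵢ = 1.726.
Since ΣzᵢKᵢ < 1 the mixture is below its bubble point — single liquid phase.

all liquid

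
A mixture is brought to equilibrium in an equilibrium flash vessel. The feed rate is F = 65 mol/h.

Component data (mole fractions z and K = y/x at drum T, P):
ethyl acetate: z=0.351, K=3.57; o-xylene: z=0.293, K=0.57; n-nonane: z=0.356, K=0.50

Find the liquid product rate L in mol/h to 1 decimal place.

L = 32.8 mol/h

Rachford–Rice: g(ψ) = Σ zᵢ(Kᵢ−1)/(1+ψ(Kᵢ−1)) = 0.
Check two-phase: ΣzᵢKᵢ = 1.598 > 1 and Σzᵢ/Kᵢ = 1.324 > 1, so g(0) = 0.598 > 0 and g(1) = -0.324 < 0.
Newton iteration, ψ⁰ = 0.5:
  ψ = 0.500: g = -0.0031, g' = -0.690 → ψ = 0.496
Converged at ψ = 0.496.
Then V = ψ·F = 0.4956·65 = 32.2 mol/h and L = F − V = 32.8 mol/h.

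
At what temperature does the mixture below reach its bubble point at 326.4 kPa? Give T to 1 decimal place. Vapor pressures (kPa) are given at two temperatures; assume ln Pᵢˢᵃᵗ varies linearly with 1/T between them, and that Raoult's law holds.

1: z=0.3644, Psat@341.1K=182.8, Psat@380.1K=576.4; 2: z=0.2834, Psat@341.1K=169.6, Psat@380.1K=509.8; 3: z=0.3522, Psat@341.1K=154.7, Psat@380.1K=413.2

Bubble-point temperature: ΣzᵢPᵢˢᵃᵗ(T) = P. Interpolate ln Pᵢˢᵃᵗ = aᵢ + bᵢ/T.
  T = 341.1 K: ΣzᵢPᵢˢᵃᵗ = 169.16 kPa
  T = 380.1 K: ΣzᵢPᵢˢᵃᵗ = 500.05 kPa
  T = 360.6 K: ΣzᵢPᵢˢᵃᵗ = 299.31 kPa
  T = 370.4 K: ΣzᵢPᵢˢᵃᵗ = 389.95 kPa
  T = 365.5 K: ΣzᵢPᵢˢᵃᵗ = 342.23 kPa
  T = 363.1 K: ΣzᵢPᵢˢᵃᵗ = 320.63 kPa
  T = 364.3 K: ΣzᵢPᵢˢᵃᵗ = 331.29 kPa
  T = 363.7 K: ΣzᵢPᵢˢᵃᵗ = 325.92 kPa
Interpolating between 363.7 K and 364.3 K gives T ≈ 363.8 K.

T = 363.8 K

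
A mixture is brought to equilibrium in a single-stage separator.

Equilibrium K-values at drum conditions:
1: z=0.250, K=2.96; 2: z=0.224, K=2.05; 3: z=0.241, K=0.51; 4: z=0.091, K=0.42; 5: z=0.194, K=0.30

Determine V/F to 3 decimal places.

Iterate (Newton) starting at V/F = 0.5:
  V/F = 0.500: g = -0.0380, g' = -0.738 → V/F = 0.449
Converged at V/F = 0.449.

V/F = 0.449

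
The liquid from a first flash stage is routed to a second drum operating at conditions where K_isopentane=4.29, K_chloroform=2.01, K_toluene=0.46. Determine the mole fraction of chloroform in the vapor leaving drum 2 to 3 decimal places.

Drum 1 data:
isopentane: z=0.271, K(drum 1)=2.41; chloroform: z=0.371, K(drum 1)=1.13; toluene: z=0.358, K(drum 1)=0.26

y_chloroform (drum 2) = 0.413

Drum 1:
Material balance + equilibrium reduce to Σ zᵢ(Kᵢ−1)/(1+ψ₁(Kᵢ−1)) = 0.
Check two-phase: ΣzᵢKᵢ = 1.165 > 1 and Σzᵢ/Kᵢ = 1.818 > 1, so g(0) = 0.165 > 0 and g(1) = -0.818 < 0.
Newton iteration, ψ₁⁰ = 0.44:
  ψ₁ = 0.440: g = -0.1114, g' = -0.642 → ψ₁ = 0.266
  ψ₁ = 0.266: g = -0.0056, g' = -0.595 → ψ₁ = 0.257
Converged at ψ₁ = 0.257.
Drum-1 compositions:
  isopentane: x = 0.199, y = 0.479
  chloroform: x = 0.359, y = 0.406
  toluene: x = 0.442, y = 0.115
Drum-2 feed = drum-1 liquid: z₂ = (0.1989, 0.3590, 0.4421).
Drum 2:
Let ψ₂ = V/F and solve Σ zᵢ(Kᵢ−1)/(1+ψ₂(Kᵢ−1)) = 0.
Check two-phase: ΣzᵢKᵢ = 1.778 > 1 and Σzᵢ/Kᵢ = 1.186 > 1, so g(0) = 0.778 > 0 and g(1) = -0.186 < 0.
Iterate (Newton) starting at ψ₂ = 0.5:
  ψ₂ = 0.500: g = 0.1613, g' = -0.711 → ψ₂ = 0.727
  ψ₂ = 0.727: g = 0.0091, g' = -0.658 → ψ₂ = 0.741
Converged at ψ₂ = 0.741.
  isopentane: x = 0.058, y = 0.248
  chloroform: x = 0.205, y = 0.413
  toluene: x = 0.737, y = 0.339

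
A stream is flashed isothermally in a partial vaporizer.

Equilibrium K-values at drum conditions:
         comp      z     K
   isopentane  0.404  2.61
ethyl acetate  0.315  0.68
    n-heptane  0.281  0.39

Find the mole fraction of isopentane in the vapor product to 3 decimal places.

y_isopentane = 0.590

Newton–Raphson from V/F = 0.6:
  V/F = 0.600: g = -0.0643, g' = -0.580 → V/F = 0.489
Converged at V/F = 0.489.
Compositions from xᵢ = zᵢ/(1+V/F(Kᵢ−1)), yᵢ = Kᵢxᵢ:
  isopentane: x = 0.226, y = 0.590
  ethyl acetate: x = 0.373, y = 0.254
  n-heptane: x = 0.401, y = 0.156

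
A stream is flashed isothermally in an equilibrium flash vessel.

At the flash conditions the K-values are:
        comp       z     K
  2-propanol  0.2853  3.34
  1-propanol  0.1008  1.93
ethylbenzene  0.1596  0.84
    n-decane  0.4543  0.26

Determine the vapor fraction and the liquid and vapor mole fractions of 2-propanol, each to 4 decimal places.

Let ψ = V/F and solve Σ zᵢ(Kᵢ−1)/(1+ψ(Kᵢ−1)) = 0.
Check two-phase: ΣzᵢKᵢ = 1.3996 > 1 and Σzᵢ/Kᵢ = 2.0750 > 1, so g(0) = 0.3996 > 0 and g(1) = -1.0750 < 0.
Newton–Raphson from ψ = 0.45:
  ψ = 0.4500: g = -0.14027, g' = -0.9779 → ψ = 0.3066
Converged at ψ = 0.3066.
Compositions from xᵢ = zᵢ/(1+ψ(Kᵢ−1)), yᵢ = Kᵢxᵢ:
  2-propanol: x = 0.1661, y = 0.5549
  1-propanol: x = 0.0784, y = 0.1514
  ethylbenzene: x = 0.1678, y = 0.1410
  n-decane: x = 0.5876, y = 0.1528

ψ = 0.3066, x_2-propanol = 0.1661, y_2-propanol = 0.5549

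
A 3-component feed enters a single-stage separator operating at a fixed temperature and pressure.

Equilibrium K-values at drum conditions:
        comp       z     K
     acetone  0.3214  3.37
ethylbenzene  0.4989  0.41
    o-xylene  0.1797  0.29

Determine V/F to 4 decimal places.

V/F = 0.2299

Rachford–Rice: g(V/F) = Σ zᵢ(Kᵢ−1)/(1+V/F(Kᵢ−1)) = 0.
Check two-phase: ΣzᵢKᵢ = 1.3398 > 1 and Σzᵢ/Kᵢ = 1.9319 > 1, so g(0) = 0.3398 > 0 and g(1) = -0.9319 < 0.
Newton–Raphson from V/F = 0.3:
  V/F = 0.3000: g = -0.07459, g' = -1.0193 → V/F = 0.2268
  V/F = 0.2268: g = 0.00349, g' = -1.1238 → V/F = 0.2299
Converged at V/F = 0.2299.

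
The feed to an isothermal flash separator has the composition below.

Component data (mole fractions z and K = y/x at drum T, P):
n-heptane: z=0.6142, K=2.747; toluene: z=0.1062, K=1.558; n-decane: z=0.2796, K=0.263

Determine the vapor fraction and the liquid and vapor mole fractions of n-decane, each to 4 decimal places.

Let ψ = V/F and solve Σ zᵢ(Kᵢ−1)/(1+ψ(Kᵢ−1)) = 0.
Feasibility: ΣzᵢKᵢ = 1.9262, Σzᵢ/Kᵢ = 1.3549 — both > 1, two phases present.
Newton iteration, ψ⁰ = 0.5:
  ψ = 0.5000: g = 0.29275, g' = -0.9351 → ψ = 0.8131
  ψ = 0.8131: g = -0.03010, g' = -1.2812 → ψ = 0.7896
  ψ = 0.7896: g = -0.00079, g' = -1.2159 → ψ = 0.7889
Converged at ψ = 0.7889.
Compositions from xᵢ = zᵢ/(1+ψ(Kᵢ−1)), yᵢ = Kᵢxᵢ:
  n-heptane: x = 0.2583, y = 0.7094
  toluene: x = 0.0737, y = 0.1149
  n-decane: x = 0.6680, y = 0.1757

ψ = 0.7889, x_n-decane = 0.6680, y_n-decane = 0.1757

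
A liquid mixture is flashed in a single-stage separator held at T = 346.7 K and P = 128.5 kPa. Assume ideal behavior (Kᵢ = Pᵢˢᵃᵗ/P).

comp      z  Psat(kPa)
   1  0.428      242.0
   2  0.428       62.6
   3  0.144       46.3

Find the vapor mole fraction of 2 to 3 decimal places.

y_2 = 0.224

Raoult's law: Kᵢ = Pᵢˢᵃᵗ/P = Pᵢˢᵃᵗ/128.5.
  K_1 = 242.0/128.5 = 1.88327, K_2 = 62.6/128.5 = 0.48716, K_3 = 46.3/128.5 = 0.36031
Rachford–Rice: g(ψ) = Σ zᵢ(Kᵢ−1)/(1+ψ(Kᵢ−1)) = 0.
Feasibility: ΣzᵢKᵢ = 1.066, Σzᵢ/Kᵢ = 1.505 — both > 1, two phases present.
Newton–Raphson from ψ = 0.5:
  ψ = 0.500: g = -0.1684, g' = -0.492 → ψ = 0.157
  ψ = 0.157: g = -0.0093, g' = -0.463 → ψ = 0.137
Converged at ψ = 0.137.
Compositions from xᵢ = zᵢ/(1+ψ(Kᵢ−1)), yᵢ = Kᵢxᵢ:
  1: x = 0.382, y = 0.719
  2: x = 0.460, y = 0.224
  3: x = 0.158, y = 0.057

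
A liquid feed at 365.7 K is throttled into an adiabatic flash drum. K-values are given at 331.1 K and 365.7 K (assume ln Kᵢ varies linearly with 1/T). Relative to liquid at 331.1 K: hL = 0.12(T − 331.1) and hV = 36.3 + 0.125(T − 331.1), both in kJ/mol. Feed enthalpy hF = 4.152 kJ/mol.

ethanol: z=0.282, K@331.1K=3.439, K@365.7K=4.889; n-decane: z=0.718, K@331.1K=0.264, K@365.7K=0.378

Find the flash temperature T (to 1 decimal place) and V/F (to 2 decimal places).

T = 333.8 K, V/F = 0.11

Adiabatic flash: solve Rachford–Rice at each trial T, then check hF = ψ·hV(T) + (1−ψ)·hL(T).
  T = 331.1 K: K = (3.439, 0.264), RR gives ψ = 0.089, H_out = 3.222 kJ/mol
  T = 365.7 K: K = (4.889, 0.378), RR gives ψ = 0.269, H_out = 13.954 kJ/mol
  T = 348.4 K: K = (4.136, 0.319), RR gives ψ = 0.185, H_out = 8.808 kJ/mol
  T = 339.8 K: K = (3.782, 0.291), RR gives ψ = 0.140, H_out = 6.120 kJ/mol
  T = 335.5 K: K = (3.611, 0.277), RR gives ψ = 0.115, H_out = 4.716 kJ/mol
  T = 333.3 K: K = (3.524, 0.271), RR gives ψ = 0.102, H_out = 3.977 kJ/mol
Linear interpolation between T = 333.3 (H_out = 3.977) and T = 335.5 (H_out = 4.716) on hF = 4.152 gives T ≈ 333.8 K, at which ψ = 0.11.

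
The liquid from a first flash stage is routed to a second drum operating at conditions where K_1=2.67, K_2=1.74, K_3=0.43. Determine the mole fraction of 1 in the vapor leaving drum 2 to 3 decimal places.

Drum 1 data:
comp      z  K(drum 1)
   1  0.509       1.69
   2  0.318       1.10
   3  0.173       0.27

y_1 (drum 2) = 0.389

Drum 1:
Material balance + equilibrium reduce to Σ zᵢ(Kᵢ−1)/(1+ψ₁(Kᵢ−1)) = 0.
g(0) = ΣzᵢKᵢ − 1 = 0.257 and g(1) = 1 − Σzᵢ/Kᵢ = -0.231, so a root lies in (0, 1).
Newton–Raphson from ψ₁ = 0.5:
  ψ₁ = 0.500: g = 0.0925, g' = -0.365 → ψ₁ = 0.753
  ψ₁ = 0.753: g = -0.0198, g' = -0.563 → ψ₁ = 0.718
  ψ₁ = 0.718: g = -0.0008, g' = -0.518 → ψ₁ = 0.716
Converged at ψ₁ = 0.716.
Drum-1 compositions:
  1: x = 0.341, y = 0.576
  2: x = 0.297, y = 0.326
  3: x = 0.363, y = 0.098
Drum-2 feed = drum-1 liquid: z₂ = (0.3406, 0.2967, 0.3626).
Drum 2:
Newton–Raphson from ψ₂ = 0.5:
  ψ₂ = 0.500: g = 0.1812, g' = -0.599 → ψ₂ = 0.802
Converged at ψ₂ = 0.802.
  1: x = 0.146, y = 0.389
  2: x = 0.186, y = 0.324
  3: x = 0.668, y = 0.287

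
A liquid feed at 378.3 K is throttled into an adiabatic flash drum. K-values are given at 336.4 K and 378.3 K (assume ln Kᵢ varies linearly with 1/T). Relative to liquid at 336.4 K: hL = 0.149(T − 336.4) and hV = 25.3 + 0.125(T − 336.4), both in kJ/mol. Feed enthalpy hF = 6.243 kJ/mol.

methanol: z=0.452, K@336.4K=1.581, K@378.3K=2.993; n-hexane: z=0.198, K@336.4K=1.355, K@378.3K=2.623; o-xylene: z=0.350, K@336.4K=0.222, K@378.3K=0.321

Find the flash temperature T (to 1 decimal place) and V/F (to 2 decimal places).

T = 338.9 K, V/F = 0.23

Adiabatic flash: solve Rachford–Rice at each trial T, then check hF = ψ·hV(T) + (1−ψ)·hL(T).
  T = 336.4 K: K = (1.581, 1.355, 0.222), RR gives ψ = 0.150, H_out = 3.796 kJ/mol
  T = 378.3 K: K = (2.993, 2.623, 0.321), RR gives ψ = 0.770, H_out = 24.955 kJ/mol
  T = 357.4 K: K = (2.218, 1.924, 0.270), RR gives ψ = 0.578, H_out = 17.470 kJ/mol
  T = 346.9 K: K = (1.882, 1.623, 0.246), RR gives ψ = 0.423, H_out = 12.167 kJ/mol
  T = 341.6 K: K = (1.726, 1.484, 0.234), RR gives ψ = 0.309, H_out = 8.546 kJ/mol
  T = 339.0 K: K = (1.652, 1.418, 0.228), RR gives ψ = 0.237, H_out = 6.365 kJ/mol
  T = 337.7 K: K = (1.616, 1.386, 0.225), RR gives ψ = 0.196, H_out = 5.137 kJ/mol
Linear interpolation between T = 337.7 (H_out = 5.137) and T = 339.0 (H_out = 6.365) on hF = 6.243 gives T ≈ 338.9 K, at which ψ = 0.23.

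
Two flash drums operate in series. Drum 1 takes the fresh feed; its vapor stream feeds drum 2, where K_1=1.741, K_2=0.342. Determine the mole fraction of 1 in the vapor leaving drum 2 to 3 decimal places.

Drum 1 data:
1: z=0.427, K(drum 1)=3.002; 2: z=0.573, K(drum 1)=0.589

Drum 1:
Material balance + equilibrium reduce to Σ zᵢ(Kᵢ−1)/(1+ψ₁(Kᵢ−1)) = 0.
g(0) = ΣzᵢKᵢ − 1 = 0.619 and g(1) = 1 − Σzᵢ/Kᵢ = -0.115, so a root lies in (0, 1).
Iterate (Newton) starting at ψ₁ = 0.64:
  ψ₁ = 0.640: g = 0.0552, g' = -0.507 → ψ₁ = 0.749
  ψ₁ = 0.749: g = 0.0019, g' = -0.476 → ψ₁ = 0.753
Converged at ψ₁ = 0.753.
Drum-1 compositions:
  1: x = 0.170, y = 0.511
  2: x = 0.830, y = 0.489
Drum-2 feed = drum-1 vapor: z₂ = (0.5113, 0.4887).
Drum 2:
Binary case is linear: z₁(K₁−1)(1+ψ₂(K₂−1)) + z₂(K₂−1)(1+ψ₂(K₁−1)) = 0
⇒ ψ₂ = [z₁(K₁−1)+z₂(K₂−1)] / [−(K₁−1)(K₂−1)] = 0.0573/0.4876 = 0.118
  1: x = 0.470, y = 0.819
  2: x = 0.530, y = 0.181

y_1 (drum 2) = 0.819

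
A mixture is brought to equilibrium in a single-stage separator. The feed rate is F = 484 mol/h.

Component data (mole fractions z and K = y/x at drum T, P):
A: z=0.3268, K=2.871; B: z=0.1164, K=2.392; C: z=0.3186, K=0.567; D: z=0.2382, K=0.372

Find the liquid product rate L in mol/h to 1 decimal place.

Material balance + equilibrium reduce to Σ zᵢ(Kᵢ−1)/(1+ψ(Kᵢ−1)) = 0.
Feasibility: ΣzᵢKᵢ = 1.4859, Σzᵢ/Kᵢ = 1.3647 — both > 1, two phases present.
Iterate (Newton) starting at ψ = 0.5:
  ψ = 0.5000: g = 0.01731, g' = -0.6807 → ψ = 0.5254
  ψ = 0.5254: g = 0.00007, g' = -0.6755 → ψ = 0.5255
Converged at ψ = 0.5255.
Then V = ψ·F = 0.5255·484 = 254.4 mol/h and L = F − V = 229.6 mol/h.

L = 229.6 mol/h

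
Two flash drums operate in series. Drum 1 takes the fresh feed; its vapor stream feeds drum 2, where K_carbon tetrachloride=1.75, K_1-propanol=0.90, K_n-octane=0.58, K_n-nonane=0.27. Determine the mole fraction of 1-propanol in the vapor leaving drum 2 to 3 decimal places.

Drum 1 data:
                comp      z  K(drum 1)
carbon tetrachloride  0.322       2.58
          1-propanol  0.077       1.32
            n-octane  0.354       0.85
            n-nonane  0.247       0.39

Drum 1:
Material balance + equilibrium reduce to Σ zᵢ(Kᵢ−1)/(1+ψ₁(Kᵢ−1)) = 0.
Check two-phase: ΣzᵢKᵢ = 1.330 > 1 and Σzᵢ/Kᵢ = 1.233 > 1, so g(0) = 0.330 > 0 and g(1) = -0.233 < 0.
Newton–Raphson from ψ₁ = 0.59:
  ψ₁ = 0.590: g = -0.0096, g' = -0.455 → ψ₁ = 0.569
Converged at ψ₁ = 0.569.
Drum-1 compositions:
  carbon tetrachloride: x = 0.170, y = 0.438
  1-propanol: x = 0.065, y = 0.086
  n-octane: x = 0.387, y = 0.329
  n-nonane: x = 0.378, y = 0.148
Drum-2 feed = drum-1 vapor: z₂ = (0.4375, 0.0860, 0.3290, 0.1475).
Drum 2:
Rachford–Rice: g(ψ₂) = Σ zᵢ(Kᵢ−1)/(1+ψ₂(Kᵢ−1)) = 0.
Feasibility: ΣzᵢKᵢ = 1.074, Σzᵢ/Kᵢ = 1.459 — both > 1, two phases present.
Newton iteration, ψ₂⁰ = 0.5:
  ψ₂ = 0.500: g = -0.1149, g' = -0.419 → ψ₂ = 0.226
  ψ₂ = 0.226: g = -0.0098, g' = -0.364 → ψ₂ = 0.199
Converged at ψ₂ = 0.199.
  carbon tetrachloride: x = 0.381, y = 0.666
  1-propanol: x = 0.088, y = 0.079
  n-octane: x = 0.359, y = 0.208
  n-nonane: x = 0.173, y = 0.047

y_1-propanol (drum 2) = 0.079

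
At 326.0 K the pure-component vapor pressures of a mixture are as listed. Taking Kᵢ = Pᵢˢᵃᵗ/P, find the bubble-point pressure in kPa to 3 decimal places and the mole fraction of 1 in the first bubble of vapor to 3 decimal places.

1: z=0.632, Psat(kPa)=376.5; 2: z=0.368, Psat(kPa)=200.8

Pbub = 311.842 kPa, y_1 = 0.763

At the bubble point ψ → 0, so ΣzᵢKᵢ = 1 with Kᵢ = Pᵢˢᵃᵗ/P ⇒ P = ΣzᵢPᵢˢᵃᵗ.
P = 0.632·376.5 + 0.368·200.8 = 311.842 kPa
yᵢ = zᵢPᵢˢᵃᵗ/P ⇒ y_1 = 0.632·376.5/311.842 = 0.763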